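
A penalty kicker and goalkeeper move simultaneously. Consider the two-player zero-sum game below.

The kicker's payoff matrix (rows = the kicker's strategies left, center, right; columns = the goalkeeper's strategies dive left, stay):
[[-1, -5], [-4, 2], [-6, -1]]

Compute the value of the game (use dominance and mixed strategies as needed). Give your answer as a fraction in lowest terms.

-11/5

Row right is strictly dominated by row center, so the kicker never plays it.
The remaining 2×2 game on (left, center) × (dive left, stay) has no saddle point. Let the kicker play left with probability p; indifference gives −p − 4(1−p) = −5p + 2(1−p), so p = 3/5.
Similarly the goalkeeper's optimal q on dive left is 7/10, and the value is -1·(7/10) + (-5)·(3/10) = -11/5.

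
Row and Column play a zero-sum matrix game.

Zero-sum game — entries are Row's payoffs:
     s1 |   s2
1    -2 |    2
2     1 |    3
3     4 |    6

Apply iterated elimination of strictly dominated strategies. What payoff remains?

Row 1 is strictly dominated by row 2 (1>-2, 3>2); eliminate 1.
Column s2 is strictly dominated by s1 for Column (1<3, 4<6); eliminate s2.
Row 2 is strictly dominated by row 3 (4>1); eliminate 2.
Only (3, s1) remains, with payoff 4.

4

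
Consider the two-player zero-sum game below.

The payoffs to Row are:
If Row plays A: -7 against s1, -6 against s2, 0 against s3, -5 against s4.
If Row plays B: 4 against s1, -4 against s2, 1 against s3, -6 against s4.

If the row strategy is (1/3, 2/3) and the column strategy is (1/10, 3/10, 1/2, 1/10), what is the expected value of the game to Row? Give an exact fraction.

Against (1/10, 3/10, 1/2, 1/10), each row's expected payoff is A: -3; B: -9/10.
Taking the (1/3, 2/3)-weighted average: (1/3)·(-3) + (2/3)·(-9/10) = -8/5.

-8/5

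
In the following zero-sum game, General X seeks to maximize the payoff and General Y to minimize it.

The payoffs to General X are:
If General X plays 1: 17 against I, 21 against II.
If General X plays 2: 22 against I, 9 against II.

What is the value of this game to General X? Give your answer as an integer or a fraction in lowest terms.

309/17

Row minima are 17 and 9, so General X's maximin is 17; column maxima are 22 and 21, so General Y's minimax is 21. These differ, so the equilibrium is in mixed strategies.
Let General X play 1 with probability p. General Y is indifferent when 17p + 22(1−p) = 21p + 9(1−p), giving p = 13/17.
Let General Y play I with probability q. General X is indifferent when 17q + 21(1−q) = 22q + 9(1−q), giving q = 12/17.
The value is 17·(12/17) + (21)·(5/17) = 309/17.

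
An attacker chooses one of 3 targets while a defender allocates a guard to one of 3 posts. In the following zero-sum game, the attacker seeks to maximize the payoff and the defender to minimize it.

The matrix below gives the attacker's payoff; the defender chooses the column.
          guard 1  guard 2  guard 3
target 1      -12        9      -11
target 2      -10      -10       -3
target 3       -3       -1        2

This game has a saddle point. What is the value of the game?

Row minima: -12, -10, -3 → the attacker's maximin is -3.
Column maxima: -3, 9, 2 → the defender's minimax is -3.
They coincide at (target 3, guard 1), so the value is -3.

-3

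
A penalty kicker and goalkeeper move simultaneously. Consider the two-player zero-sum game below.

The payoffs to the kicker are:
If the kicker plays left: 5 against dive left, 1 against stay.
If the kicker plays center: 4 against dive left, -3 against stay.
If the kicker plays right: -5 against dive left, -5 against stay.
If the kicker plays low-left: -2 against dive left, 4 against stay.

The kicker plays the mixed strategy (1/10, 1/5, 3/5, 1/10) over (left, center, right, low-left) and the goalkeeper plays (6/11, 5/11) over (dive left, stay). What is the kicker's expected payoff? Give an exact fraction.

-269/110

Against (6/11, 5/11), each row's expected payoff is left: 35/11; center: 9/11; right: -5; low-left: 8/11.
Taking the (1/10, 1/5, 3/5, 1/10)-weighted average: (1/10)·(35/11) + (1/5)·(9/11) + (3/5)·(-5) + (1/10)·(8/11) = -269/110.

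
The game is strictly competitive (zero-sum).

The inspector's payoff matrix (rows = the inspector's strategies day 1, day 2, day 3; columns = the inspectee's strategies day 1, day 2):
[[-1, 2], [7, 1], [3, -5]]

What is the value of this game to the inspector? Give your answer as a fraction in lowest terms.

Row day 3 is strictly dominated by row day 2, so the inspector never plays it.
The remaining 2×2 game on (day 1, day 2) × (day 1, day 2) has no saddle point. Let the inspector play day 1 with probability p; indifference gives −p + 7(1−p) = 2p + (1−p), so p = 2/3.
Similarly the inspectee's optimal q on day 1 is 1/9, and the value is -1·(1/9) + (2)·(8/9) = 5/3.

5/3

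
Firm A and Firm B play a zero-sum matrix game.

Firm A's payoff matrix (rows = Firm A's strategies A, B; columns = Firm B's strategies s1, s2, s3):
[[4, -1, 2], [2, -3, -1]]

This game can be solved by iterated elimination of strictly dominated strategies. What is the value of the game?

-1

Row B is strictly dominated by row A (4>2, -1>-3, 2>-1); eliminate B.
Column s1 is strictly dominated by s2 for Firm B (-1<4); eliminate s1.
Column s3 is strictly dominated by s2 for Firm B (-1<2); eliminate s3.
Only (A, s2) remains, with payoff -1.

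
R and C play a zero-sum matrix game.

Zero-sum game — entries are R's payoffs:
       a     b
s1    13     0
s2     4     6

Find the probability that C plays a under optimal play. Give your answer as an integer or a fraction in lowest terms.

Row minima are 0 and 4, so R's maximin is 4; column maxima are 13 and 6, so C's minimax is 6. These differ, so the equilibrium is in mixed strategies.
Let C play a with probability q. R is indifferent when 13q = 4q + 6(1−q), giving q = 2/5.

2/5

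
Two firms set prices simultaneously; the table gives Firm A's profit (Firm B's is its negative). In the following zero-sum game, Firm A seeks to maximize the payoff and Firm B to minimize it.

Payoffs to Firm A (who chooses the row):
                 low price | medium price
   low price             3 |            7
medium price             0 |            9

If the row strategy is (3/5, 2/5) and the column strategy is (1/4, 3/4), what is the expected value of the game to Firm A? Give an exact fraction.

Against (1/4, 3/4), each row's expected payoff is low price: 6; medium price: 27/4.
Taking the (3/5, 2/5)-weighted average: (3/5)·(6) + (2/5)·(27/4) = 63/10.

63/10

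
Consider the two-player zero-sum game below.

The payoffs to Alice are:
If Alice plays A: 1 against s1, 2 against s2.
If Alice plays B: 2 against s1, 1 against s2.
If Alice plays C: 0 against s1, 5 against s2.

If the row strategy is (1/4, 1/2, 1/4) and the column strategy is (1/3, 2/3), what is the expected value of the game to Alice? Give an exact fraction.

Against (1/3, 2/3), each row's expected payoff is A: 5/3; B: 4/3; C: 10/3.
Taking the (1/4, 1/2, 1/4)-weighted average: (1/4)·(5/3) + (1/2)·(4/3) + (1/4)·(10/3) = 23/12.

23/12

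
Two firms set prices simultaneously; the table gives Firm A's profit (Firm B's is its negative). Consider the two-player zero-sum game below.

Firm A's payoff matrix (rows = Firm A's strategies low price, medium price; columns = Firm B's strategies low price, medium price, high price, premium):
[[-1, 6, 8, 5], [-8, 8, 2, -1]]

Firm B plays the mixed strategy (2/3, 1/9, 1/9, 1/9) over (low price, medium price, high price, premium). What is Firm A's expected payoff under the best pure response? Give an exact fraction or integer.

13/9

low price: (-1)·(2/3) + (6)·(1/9) + (8)·(1/9) + (5)·(1/9) = 13/9.
medium price: (-8)·(2/3) + (8)·(1/9) + (2)·(1/9) + (-1)·(1/9) = -13/3.
The best pure response is low price with expected payoff 13/9.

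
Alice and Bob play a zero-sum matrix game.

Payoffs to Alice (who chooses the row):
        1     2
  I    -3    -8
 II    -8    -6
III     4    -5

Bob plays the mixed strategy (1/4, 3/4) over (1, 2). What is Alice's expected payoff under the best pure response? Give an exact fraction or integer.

-11/4

I: (-3)·(1/4) + (-8)·(3/4) = -27/4.
II: (-8)·(1/4) + (-6)·(3/4) = -13/2.
III: (4)·(1/4) + (-5)·(3/4) = -11/4.
The best pure response is III with expected payoff -11/4.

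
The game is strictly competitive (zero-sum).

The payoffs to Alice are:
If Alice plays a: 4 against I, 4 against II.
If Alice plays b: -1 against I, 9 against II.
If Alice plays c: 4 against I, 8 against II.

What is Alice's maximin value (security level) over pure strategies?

4

The worst-case payoff for each row is a: 4, b: -1, c: 4.
The best of these is 4.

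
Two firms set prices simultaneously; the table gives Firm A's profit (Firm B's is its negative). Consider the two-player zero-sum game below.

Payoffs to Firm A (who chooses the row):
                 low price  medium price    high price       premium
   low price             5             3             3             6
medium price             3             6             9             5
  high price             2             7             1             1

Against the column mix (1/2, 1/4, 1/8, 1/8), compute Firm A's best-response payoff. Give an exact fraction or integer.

19/4

low price: (5)·(1/2) + (3)·(1/4) + (3)·(1/8) + (6)·(1/8) = 35/8.
medium price: (3)·(1/2) + (6)·(1/4) + (9)·(1/8) + (5)·(1/8) = 19/4.
high price: (2)·(1/2) + (7)·(1/4) + (1)·(1/8) + (1)·(1/8) = 3.
The best pure response is medium price with expected payoff 19/4.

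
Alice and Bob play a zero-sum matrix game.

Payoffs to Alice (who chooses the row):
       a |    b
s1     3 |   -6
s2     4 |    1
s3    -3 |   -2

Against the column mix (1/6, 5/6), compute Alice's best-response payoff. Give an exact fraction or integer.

s1: (3)·(1/6) + (-6)·(5/6) = -9/2.
s2: (4)·(1/6) + (1)·(5/6) = 3/2.
s3: (-3)·(1/6) + (-2)·(5/6) = -13/6.
The best pure response is s2 with expected payoff 3/2.

3/2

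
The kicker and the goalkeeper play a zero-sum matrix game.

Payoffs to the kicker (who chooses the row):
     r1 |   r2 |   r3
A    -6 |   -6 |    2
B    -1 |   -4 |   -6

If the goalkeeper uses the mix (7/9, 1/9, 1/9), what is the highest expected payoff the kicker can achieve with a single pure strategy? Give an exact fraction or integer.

A: (-6)·(7/9) + (-6)·(1/9) + (2)·(1/9) = -46/9.
B: (-1)·(7/9) + (-4)·(1/9) + (-6)·(1/9) = -17/9.
The best pure response is B with expected payoff -17/9.

-17/9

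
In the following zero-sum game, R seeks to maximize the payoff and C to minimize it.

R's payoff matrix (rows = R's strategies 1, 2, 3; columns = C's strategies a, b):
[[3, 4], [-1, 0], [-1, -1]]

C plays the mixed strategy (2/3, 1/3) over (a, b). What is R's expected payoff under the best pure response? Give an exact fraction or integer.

10/3

1: (3)·(2/3) + (4)·(1/3) = 10/3.
2: (-1)·(2/3) + (0)·(1/3) = -2/3.
3: (-1)·(2/3) + (-1)·(1/3) = -1.
The best pure response is 1 with expected payoff 10/3.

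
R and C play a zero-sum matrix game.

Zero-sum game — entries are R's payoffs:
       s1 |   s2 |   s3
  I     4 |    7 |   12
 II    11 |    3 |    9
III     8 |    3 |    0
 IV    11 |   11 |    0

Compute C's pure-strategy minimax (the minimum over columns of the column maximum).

The worst case (largest entry) in each column is s1: 11, s2: 11, s3: 12.
The best (smallest) of these is 11.

11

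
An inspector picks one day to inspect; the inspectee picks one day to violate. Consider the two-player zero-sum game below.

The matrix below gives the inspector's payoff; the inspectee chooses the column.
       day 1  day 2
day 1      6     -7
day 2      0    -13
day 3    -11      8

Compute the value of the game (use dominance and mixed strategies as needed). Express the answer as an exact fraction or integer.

Row day 2 is strictly dominated by row day 1, so the inspector never plays it.
The remaining 2×2 game on (day 1, day 3) × (day 1, day 2) has no saddle point. Let the inspector play day 1 with probability p; indifference gives 6p − 11(1−p) = −7p + 8(1−p), so p = 19/32.
Similarly the inspectee's optimal q on day 1 is 15/32, and the value is 6·(15/32) + (-7)·(17/32) = -29/32.

-29/32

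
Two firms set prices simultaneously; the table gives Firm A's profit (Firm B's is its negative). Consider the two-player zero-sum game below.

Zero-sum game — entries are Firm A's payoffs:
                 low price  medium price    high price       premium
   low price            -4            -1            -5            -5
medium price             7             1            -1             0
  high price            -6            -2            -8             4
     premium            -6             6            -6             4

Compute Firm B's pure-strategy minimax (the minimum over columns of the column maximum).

The worst case (largest entry) in each column is low price: 7, medium price: 6, high price: -1, premium: 4.
The best (smallest) of these is -1.

-1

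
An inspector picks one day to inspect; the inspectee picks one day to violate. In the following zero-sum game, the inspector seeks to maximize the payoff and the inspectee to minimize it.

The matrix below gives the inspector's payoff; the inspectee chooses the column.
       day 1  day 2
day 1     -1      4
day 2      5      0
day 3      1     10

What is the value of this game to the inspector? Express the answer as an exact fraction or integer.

Row day 1 is strictly dominated by row day 3, so the inspector never plays it.
The remaining 2×2 game on (day 2, day 3) × (day 1, day 2) has no saddle point. Let the inspector play day 2 with probability p; indifference gives 5p + (1−p) = 10(1−p), so p = 9/14.
Similarly the inspectee's optimal q on day 1 is 5/7, and the value is 5·(5/7) + (0)·(2/7) = 25/7.

25/7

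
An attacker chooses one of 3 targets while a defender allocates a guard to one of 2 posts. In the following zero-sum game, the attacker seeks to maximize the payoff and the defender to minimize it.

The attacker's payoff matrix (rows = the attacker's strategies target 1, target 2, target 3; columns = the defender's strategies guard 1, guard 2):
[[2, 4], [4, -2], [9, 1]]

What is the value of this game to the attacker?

Row target 2 is strictly dominated by row target 3, so the attacker never plays it.
The remaining 2×2 game on (target 1, target 3) × (guard 1, guard 2) has no saddle point. Let the attacker play target 1 with probability p; indifference gives 2p + 9(1−p) = 4p + (1−p), so p = 4/5.
Similarly the defender's optimal q on guard 1 is 3/10, and the value is 2·(3/10) + (4)·(7/10) = 17/5.

17/5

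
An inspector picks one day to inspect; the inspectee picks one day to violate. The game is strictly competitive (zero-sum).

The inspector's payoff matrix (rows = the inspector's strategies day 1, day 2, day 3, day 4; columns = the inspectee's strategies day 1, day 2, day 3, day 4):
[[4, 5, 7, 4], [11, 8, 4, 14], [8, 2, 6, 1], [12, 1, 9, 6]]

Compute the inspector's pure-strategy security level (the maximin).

The worst-case payoff for each row is day 1: 4, day 2: 4, day 3: 1, day 4: 1.
The best of these is 4.

4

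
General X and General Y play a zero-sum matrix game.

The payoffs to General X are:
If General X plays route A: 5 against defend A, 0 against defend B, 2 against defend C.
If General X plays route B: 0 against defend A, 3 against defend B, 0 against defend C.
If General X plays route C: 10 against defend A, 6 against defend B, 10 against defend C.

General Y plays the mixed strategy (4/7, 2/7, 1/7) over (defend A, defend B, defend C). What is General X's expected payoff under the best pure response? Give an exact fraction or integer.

62/7

route A: (5)·(4/7) + (0)·(2/7) + (2)·(1/7) = 22/7.
route B: (0)·(4/7) + (3)·(2/7) + (0)·(1/7) = 6/7.
route C: (10)·(4/7) + (6)·(2/7) + (10)·(1/7) = 62/7.
The best pure response is route C with expected payoff 62/7.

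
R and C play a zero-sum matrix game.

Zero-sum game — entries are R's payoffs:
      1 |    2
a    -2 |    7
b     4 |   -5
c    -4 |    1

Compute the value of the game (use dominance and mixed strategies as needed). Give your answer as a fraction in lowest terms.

Row c is strictly dominated by row a, so R never plays it.
The remaining 2×2 game on (a, b) × (1, 2) has no saddle point. Let R play a with probability p; indifference gives −2p + 4(1−p) = 7p − 5(1−p), so p = 1/2.
Similarly C's optimal q on 1 is 2/3, and the value is -2·(2/3) + (7)·(1/3) = 1.

1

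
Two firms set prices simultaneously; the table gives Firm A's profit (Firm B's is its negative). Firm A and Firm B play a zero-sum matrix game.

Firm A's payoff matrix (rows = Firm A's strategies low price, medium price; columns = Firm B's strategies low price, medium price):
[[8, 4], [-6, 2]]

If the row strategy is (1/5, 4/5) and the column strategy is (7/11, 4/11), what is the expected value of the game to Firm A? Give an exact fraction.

-64/55

Against (7/11, 4/11), each row's expected payoff is low price: 72/11; medium price: -34/11.
Taking the (1/5, 4/5)-weighted average: (1/5)·(72/11) + (4/5)·(-34/11) = -64/55.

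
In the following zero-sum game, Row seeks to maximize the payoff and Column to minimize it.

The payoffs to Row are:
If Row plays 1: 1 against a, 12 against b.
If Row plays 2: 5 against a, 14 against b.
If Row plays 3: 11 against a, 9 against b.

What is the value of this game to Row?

109/11

Row 1 is strictly dominated by row 2, so Row never plays it.
The remaining 2×2 game on (2, 3) × (a, b) has no saddle point. Let Row play 2 with probability p; indifference gives 5p + 11(1−p) = 14p + 9(1−p), so p = 2/11.
Similarly Column's optimal q on a is 5/11, and the value is 5·(5/11) + (14)·(6/11) = 109/11.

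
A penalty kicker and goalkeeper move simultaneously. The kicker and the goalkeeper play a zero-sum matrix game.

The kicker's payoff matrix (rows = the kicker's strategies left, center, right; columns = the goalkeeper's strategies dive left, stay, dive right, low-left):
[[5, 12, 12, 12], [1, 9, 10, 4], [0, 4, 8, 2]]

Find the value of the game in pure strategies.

Row minima: 5, 1, 0 → the kicker's maximin is 5.
Column maxima: 5, 12, 12, 12 → the goalkeeper's minimax is 5.
They coincide at (left, dive left), so the value is 5.

5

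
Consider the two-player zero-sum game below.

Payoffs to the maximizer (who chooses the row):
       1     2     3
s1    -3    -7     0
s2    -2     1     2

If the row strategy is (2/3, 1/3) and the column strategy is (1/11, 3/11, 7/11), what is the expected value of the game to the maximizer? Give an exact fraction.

Against (1/11, 3/11, 7/11), each row's expected payoff is s1: -24/11; s2: 15/11.
Taking the (2/3, 1/3)-weighted average: (2/3)·(-24/11) + (1/3)·(15/11) = -1.

-1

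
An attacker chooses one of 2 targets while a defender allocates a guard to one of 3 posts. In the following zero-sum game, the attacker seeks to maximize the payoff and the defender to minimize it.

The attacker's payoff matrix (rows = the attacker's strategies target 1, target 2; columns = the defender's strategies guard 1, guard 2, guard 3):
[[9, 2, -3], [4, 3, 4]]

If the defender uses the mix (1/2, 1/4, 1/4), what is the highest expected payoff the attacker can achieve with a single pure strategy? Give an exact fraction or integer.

target 1: (9)·(1/2) + (2)·(1/4) + (-3)·(1/4) = 17/4.
target 2: (4)·(1/2) + (3)·(1/4) + (4)·(1/4) = 15/4.
The best pure response is target 1 with expected payoff 17/4.

17/4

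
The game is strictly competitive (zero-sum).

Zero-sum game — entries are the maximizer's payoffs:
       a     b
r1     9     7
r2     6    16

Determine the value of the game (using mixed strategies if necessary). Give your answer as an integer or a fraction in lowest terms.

17/2

Row minima are 7 and 6, so the maximizer's maximin is 7; column maxima are 9 and 16, so the minimizer's minimax is 9. These differ, so the equilibrium is in mixed strategies.
Let the maximizer play r1 with probability p. The minimizer is indifferent when 9p + 6(1−p) = 7p + 16(1−p), giving p = 5/6.
Let the minimizer play a with probability q. The maximizer is indifferent when 9q + 7(1−q) = 6q + 16(1−q), giving q = 3/4.
The value is 9·(3/4) + (7)·(1/4) = 17/2.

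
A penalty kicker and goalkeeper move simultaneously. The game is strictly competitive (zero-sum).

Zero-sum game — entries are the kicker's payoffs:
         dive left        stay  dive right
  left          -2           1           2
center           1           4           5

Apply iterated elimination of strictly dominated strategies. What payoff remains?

1

Row left is strictly dominated by row center (1>-2, 4>1, 5>2); eliminate left.
Column stay is strictly dominated by dive left for the goalkeeper (1<4); eliminate stay.
Column dive right is strictly dominated by dive left for the goalkeeper (1<5); eliminate dive right.
Only (center, dive left) remains, with payoff 1.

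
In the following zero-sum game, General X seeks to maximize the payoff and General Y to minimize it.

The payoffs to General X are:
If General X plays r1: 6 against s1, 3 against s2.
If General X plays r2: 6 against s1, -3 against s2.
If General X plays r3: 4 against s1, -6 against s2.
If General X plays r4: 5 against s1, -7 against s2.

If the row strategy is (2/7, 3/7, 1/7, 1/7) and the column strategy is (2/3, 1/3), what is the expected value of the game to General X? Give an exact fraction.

Against (2/3, 1/3), each row's expected payoff is r1: 5; r2: 3; r3: 2/3; r4: 1.
Taking the (2/7, 3/7, 1/7, 1/7)-weighted average: (2/7)·(5) + (3/7)·(3) + (1/7)·(2/3) + (1/7)·(1) = 62/21.

62/21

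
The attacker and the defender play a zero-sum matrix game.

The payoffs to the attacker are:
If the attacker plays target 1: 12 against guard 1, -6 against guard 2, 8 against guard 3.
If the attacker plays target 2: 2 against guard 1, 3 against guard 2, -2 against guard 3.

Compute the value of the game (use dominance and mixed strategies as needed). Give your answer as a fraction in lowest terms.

12/19

Column guard 1 is strictly dominated by guard 3 for the defender (it gives the attacker more in every row).
The remaining 2×2 game on (target 1, target 2) × (guard 2, guard 3) has no saddle point. Let the attacker play target 1 with probability p; indifference gives −6p + 3(1−p) = 8p − 2(1−p), so p = 5/19.
Similarly the defender's optimal q on guard 2 is 10/19, and the value is -6·(10/19) + (8)·(9/19) = 12/19.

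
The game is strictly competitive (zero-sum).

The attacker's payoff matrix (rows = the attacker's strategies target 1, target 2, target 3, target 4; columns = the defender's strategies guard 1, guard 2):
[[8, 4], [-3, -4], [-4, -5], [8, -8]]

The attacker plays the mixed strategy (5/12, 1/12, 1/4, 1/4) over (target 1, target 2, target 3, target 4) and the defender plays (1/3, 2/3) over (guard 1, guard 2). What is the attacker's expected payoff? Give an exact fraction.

Against (1/3, 2/3), each row's expected payoff is target 1: 16/3; target 2: -11/3; target 3: -14/3; target 4: -8/3.
Taking the (5/12, 1/12, 1/4, 1/4)-weighted average: (5/12)·(16/3) + (1/12)·(-11/3) + (1/4)·(-14/3) + (1/4)·(-8/3) = 1/12.

1/12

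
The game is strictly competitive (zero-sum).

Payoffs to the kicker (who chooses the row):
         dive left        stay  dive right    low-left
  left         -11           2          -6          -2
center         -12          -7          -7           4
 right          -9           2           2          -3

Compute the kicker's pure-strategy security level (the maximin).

-9

The worst-case payoff for each row is left: -11, center: -12, right: -9.
The best of these is -9.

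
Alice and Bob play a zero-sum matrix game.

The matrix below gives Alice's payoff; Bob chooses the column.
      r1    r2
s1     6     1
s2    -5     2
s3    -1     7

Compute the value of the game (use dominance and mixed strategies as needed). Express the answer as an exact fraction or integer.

43/13

Row s2 is strictly dominated by row s3, so Alice never plays it.
The remaining 2×2 game on (s1, s3) × (r1, r2) has no saddle point. Let Alice play s1 with probability p; indifference gives 6p − (1−p) = p + 7(1−p), so p = 8/13.
Similarly Bob's optimal q on r1 is 6/13, and the value is 6·(6/13) + (1)·(7/13) = 43/13.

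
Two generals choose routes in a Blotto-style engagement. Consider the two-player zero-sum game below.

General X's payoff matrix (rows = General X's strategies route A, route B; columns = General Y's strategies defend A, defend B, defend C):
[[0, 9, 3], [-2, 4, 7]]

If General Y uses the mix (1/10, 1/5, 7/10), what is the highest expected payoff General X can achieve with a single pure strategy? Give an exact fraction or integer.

route A: (0)·(1/10) + (9)·(1/5) + (3)·(7/10) = 39/10.
route B: (-2)·(1/10) + (4)·(1/5) + (7)·(7/10) = 11/2.
The best pure response is route B with expected payoff 11/2.

11/2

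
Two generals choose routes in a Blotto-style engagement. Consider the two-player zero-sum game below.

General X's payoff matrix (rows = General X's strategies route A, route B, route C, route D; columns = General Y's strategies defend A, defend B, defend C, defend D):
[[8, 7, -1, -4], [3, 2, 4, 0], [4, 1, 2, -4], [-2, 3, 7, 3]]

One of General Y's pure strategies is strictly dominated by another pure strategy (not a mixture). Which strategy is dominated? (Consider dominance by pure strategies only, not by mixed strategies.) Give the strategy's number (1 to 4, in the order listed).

3

General Y prefers columns that give General X less. Compare defend C with defend D: -4 < -1, 0 < 4, -4 < 2, 3 < 7.
So defend D strictly dominates defend C for General Y; defend C is strictly dominated.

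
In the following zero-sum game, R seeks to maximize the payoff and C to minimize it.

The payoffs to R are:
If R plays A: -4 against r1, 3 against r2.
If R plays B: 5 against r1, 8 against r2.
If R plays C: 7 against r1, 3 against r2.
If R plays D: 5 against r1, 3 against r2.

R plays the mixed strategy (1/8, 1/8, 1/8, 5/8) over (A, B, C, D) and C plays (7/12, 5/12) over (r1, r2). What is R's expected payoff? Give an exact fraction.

47/12

Against (7/12, 5/12), each row's expected payoff is A: -13/12; B: 25/4; C: 16/3; D: 25/6.
Taking the (1/8, 1/8, 1/8, 5/8)-weighted average: (1/8)·(-13/12) + (1/8)·(25/4) + (1/8)·(16/3) + (5/8)·(25/6) = 47/12.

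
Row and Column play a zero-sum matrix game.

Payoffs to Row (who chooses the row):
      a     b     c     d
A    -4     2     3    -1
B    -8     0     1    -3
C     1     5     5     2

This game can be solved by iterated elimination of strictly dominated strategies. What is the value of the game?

1

Column b is strictly dominated by a for Column (-4<2, -8<0, 1<5); eliminate b.
Column c is strictly dominated by a for Column (-4<3, -8<1, 1<5); eliminate c.
Column d is strictly dominated by a for Column (-4<-1, -8<-3, 1<2); eliminate d.
Row A is strictly dominated by row C (1>-4); eliminate A.
Row B is strictly dominated by row C (1>-8); eliminate B.
Only (C, a) remains, with payoff 1.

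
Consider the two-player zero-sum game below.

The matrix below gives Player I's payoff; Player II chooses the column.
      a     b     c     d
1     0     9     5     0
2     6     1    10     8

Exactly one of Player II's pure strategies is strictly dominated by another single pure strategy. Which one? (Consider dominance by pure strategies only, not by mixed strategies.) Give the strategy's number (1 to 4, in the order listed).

3

Player II prefers columns that give Player I less. Compare c with a: 0 < 5, 6 < 10.
So a strictly dominates c for Player II; c is strictly dominated.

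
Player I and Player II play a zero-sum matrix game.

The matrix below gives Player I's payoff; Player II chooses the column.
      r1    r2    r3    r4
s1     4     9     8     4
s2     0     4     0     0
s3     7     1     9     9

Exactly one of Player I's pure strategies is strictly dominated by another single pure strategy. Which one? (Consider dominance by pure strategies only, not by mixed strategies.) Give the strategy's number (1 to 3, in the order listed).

2

Compare s2 with s1: 4 > 0, 9 > 4, 8 > 0, 4 > 0.
So s1 strictly dominates s2 for Player I; s2 is strictly dominated.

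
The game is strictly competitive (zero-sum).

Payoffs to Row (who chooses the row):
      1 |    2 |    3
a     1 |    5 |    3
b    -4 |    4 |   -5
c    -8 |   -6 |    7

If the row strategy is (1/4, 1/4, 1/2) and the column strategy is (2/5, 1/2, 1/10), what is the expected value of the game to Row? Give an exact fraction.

Against (2/5, 1/2, 1/10), each row's expected payoff is a: 16/5; b: -1/10; c: -11/2.
Taking the (1/4, 1/4, 1/2)-weighted average: (1/4)·(16/5) + (1/4)·(-1/10) + (1/2)·(-11/2) = -79/40.

-79/40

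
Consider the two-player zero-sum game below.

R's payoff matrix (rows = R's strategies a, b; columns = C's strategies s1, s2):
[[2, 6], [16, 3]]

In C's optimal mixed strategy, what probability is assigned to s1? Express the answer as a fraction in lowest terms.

3/17

Row minima are 2 and 3, so R's maximin is 3; column maxima are 16 and 6, so C's minimax is 6. These differ, so the equilibrium is in mixed strategies.
Let C play s1 with probability q. R is indifferent when 2q + 6(1−q) = 16q + 3(1−q), giving q = 3/17.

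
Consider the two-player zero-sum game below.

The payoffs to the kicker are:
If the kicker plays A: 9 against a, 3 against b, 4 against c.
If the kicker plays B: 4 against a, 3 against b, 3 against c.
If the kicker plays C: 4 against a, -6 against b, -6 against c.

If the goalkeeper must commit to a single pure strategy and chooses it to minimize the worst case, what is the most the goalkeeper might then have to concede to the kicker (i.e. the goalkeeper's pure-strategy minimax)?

The worst case (largest entry) in each column is a: 9, b: 3, c: 4.
The best (smallest) of these is 3.

3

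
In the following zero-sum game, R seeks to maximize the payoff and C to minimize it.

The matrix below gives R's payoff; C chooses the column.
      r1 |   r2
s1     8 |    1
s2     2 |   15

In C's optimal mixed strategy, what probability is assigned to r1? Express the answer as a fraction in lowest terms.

Row minima are 1 and 2, so R's maximin is 2; column maxima are 8 and 15, so C's minimax is 8. These differ, so the equilibrium is in mixed strategies.
Let C play r1 with probability q. R is indifferent when 8q + (1−q) = 2q + 15(1−q), giving q = 7/10.

7/10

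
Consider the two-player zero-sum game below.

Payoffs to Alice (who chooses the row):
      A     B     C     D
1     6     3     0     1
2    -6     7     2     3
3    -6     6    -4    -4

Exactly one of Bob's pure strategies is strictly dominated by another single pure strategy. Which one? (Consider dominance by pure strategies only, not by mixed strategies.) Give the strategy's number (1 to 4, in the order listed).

2

Bob prefers columns that give Alice less. Compare B with C: 0 < 3, 2 < 7, -4 < 6.
So C strictly dominates B for Bob; B is strictly dominated.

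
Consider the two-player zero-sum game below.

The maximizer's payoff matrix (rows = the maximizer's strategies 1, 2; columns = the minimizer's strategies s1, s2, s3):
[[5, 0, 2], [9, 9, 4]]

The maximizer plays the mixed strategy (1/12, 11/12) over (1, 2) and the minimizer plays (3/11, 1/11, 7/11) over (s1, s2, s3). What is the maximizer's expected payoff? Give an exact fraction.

Against (3/11, 1/11, 7/11), each row's expected payoff is 1: 29/11; 2: 64/11.
Taking the (1/12, 11/12)-weighted average: (1/12)·(29/11) + (11/12)·(64/11) = 733/132.

733/132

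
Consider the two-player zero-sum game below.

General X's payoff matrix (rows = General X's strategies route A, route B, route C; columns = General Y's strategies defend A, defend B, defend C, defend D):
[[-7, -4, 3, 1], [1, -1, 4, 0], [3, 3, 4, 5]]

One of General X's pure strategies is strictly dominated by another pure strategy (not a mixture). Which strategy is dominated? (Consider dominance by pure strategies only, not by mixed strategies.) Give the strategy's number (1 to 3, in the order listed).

Compare route A with route C: 3 > -7, 3 > -4, 4 > 3, 5 > 1.
So route C strictly dominates route A for General X; route A is strictly dominated.

1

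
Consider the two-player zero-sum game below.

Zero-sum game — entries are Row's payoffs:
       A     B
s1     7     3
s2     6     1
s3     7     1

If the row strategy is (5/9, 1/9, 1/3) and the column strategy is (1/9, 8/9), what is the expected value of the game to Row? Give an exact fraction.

214/81

Against (1/9, 8/9), each row's expected payoff is s1: 31/9; s2: 14/9; s3: 5/3.
Taking the (5/9, 1/9, 1/3)-weighted average: (5/9)·(31/9) + (1/9)·(14/9) + (1/3)·(5/3) = 214/81.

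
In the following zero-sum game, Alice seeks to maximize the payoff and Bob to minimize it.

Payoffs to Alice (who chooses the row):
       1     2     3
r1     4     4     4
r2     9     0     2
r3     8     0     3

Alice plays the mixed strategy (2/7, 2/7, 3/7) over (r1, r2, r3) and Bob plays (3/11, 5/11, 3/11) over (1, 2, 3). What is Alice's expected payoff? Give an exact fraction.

23/7

Against (3/11, 5/11, 3/11), each row's expected payoff is r1: 4; r2: 3; r3: 3.
Taking the (2/7, 2/7, 3/7)-weighted average: (2/7)·(4) + (2/7)·(3) + (3/7)·(3) = 23/7.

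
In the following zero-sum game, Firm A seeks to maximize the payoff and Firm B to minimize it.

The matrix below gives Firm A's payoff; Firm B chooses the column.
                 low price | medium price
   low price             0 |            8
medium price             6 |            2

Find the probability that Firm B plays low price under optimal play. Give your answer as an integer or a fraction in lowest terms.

1/2

Row minima are 0 and 2, so Firm A's maximin is 2; column maxima are 6 and 8, so Firm B's minimax is 6. These differ, so the equilibrium is in mixed strategies.
Let Firm B play low price with probability q. Firm A is indifferent when 8(1−q) = 6q + 2(1−q), giving q = 1/2.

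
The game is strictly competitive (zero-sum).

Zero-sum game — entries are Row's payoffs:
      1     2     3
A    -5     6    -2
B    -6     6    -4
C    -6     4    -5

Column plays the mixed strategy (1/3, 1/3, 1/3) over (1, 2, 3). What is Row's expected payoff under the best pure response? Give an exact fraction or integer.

A: (-5)·(1/3) + (6)·(1/3) + (-2)·(1/3) = -1/3.
B: (-6)·(1/3) + (6)·(1/3) + (-4)·(1/3) = -4/3.
C: (-6)·(1/3) + (4)·(1/3) + (-5)·(1/3) = -7/3.
The best pure response is A with expected payoff -1/3.

-1/3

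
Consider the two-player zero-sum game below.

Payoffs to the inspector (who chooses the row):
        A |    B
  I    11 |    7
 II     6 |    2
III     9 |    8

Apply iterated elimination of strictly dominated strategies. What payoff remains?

8

Column A is strictly dominated by B for the inspectee (7<11, 2<6, 8<9); eliminate A.
Row II is strictly dominated by row I (7>2); eliminate II.
Row I is strictly dominated by row III (8>7); eliminate I.
Only (III, B) remains, with payoff 8.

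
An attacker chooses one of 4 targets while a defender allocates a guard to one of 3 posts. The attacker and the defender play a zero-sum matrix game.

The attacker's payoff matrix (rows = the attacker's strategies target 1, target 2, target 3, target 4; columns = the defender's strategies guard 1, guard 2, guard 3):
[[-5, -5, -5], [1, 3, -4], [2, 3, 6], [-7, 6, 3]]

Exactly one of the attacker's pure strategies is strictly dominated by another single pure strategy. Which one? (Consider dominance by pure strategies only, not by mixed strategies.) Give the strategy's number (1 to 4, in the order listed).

1

Compare target 1 with target 2: 1 > -5, 3 > -5, -4 > -5.
So target 2 strictly dominates target 1 for the attacker; target 1 is strictly dominated.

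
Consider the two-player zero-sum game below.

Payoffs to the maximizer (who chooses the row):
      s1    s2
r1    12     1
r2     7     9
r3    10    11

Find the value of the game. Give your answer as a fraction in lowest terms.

Row r2 is strictly dominated by row r3, so the maximizer never plays it.
The remaining 2×2 game on (r1, r3) × (s1, s2) has no saddle point. Let the maximizer play r1 with probability p; indifference gives 12p + 10(1−p) = p + 11(1−p), so p = 1/12.
Similarly the minimizer's optimal q on s1 is 5/6, and the value is 12·(5/6) + (1)·(1/6) = 61/6.

61/6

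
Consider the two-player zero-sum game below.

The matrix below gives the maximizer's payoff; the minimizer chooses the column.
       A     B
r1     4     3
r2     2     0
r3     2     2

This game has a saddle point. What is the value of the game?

3

Row minima: 3, 0, 2 → the maximizer's maximin is 3.
Column maxima: 4, 3 → the minimizer's minimax is 3.
They coincide at (r1, B), so the value is 3.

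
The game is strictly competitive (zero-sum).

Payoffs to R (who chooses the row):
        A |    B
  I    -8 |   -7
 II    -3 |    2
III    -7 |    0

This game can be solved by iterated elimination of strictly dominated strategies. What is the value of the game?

Column B is strictly dominated by A for C (-8<-7, -3<2, -7<0); eliminate B.
Row III is strictly dominated by row II (-3>-7); eliminate III.
Row I is strictly dominated by row II (-3>-8); eliminate I.
Only (II, A) remains, with payoff -3.

-3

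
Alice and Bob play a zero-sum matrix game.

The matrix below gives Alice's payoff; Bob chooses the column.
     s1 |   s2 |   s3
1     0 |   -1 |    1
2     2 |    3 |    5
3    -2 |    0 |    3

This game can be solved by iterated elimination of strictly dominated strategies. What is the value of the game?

2

Row 3 is strictly dominated by row 2 (2>-2, 3>0, 5>3); eliminate 3.
Column s3 is strictly dominated by s1 for Bob (0<1, 2<5); eliminate s3.
Row 1 is strictly dominated by row 2 (2>0, 3>-1); eliminate 1.
Column s2 is strictly dominated by s1 for Bob (2<3); eliminate s2.
Only (2, s1) remains, with payoff 2.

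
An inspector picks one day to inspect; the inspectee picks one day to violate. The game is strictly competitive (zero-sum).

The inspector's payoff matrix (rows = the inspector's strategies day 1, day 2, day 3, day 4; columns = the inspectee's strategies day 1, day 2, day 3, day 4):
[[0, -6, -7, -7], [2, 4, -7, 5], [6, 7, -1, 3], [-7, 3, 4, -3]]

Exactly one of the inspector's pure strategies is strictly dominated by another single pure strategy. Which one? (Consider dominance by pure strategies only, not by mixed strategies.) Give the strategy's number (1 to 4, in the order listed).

1

Compare day 1 with day 3: 6 > 0, 7 > -6, -1 > -7, 3 > -7.
So day 3 strictly dominates day 1 for the inspector; day 1 is strictly dominated.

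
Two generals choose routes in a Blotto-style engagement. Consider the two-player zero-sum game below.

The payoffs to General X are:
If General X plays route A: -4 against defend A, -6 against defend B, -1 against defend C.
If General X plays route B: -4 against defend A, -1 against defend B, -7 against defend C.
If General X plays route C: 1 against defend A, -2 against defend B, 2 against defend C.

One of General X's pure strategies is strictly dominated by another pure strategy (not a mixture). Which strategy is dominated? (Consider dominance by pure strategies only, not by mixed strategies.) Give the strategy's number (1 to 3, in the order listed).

1

Compare route A with route C: 1 > -4, -2 > -6, 2 > -1.
So route C strictly dominates route A for General X; route A is strictly dominated.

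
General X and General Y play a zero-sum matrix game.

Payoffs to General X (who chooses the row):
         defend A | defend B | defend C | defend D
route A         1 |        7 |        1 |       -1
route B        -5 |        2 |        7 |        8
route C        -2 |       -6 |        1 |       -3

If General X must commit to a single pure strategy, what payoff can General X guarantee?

-1

The worst-case payoff for each row is route A: -1, route B: -5, route C: -6.
The best of these is -1.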